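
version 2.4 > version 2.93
False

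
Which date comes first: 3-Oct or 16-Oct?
3-Oct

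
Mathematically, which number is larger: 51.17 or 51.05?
51.17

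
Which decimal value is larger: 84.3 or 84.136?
84.3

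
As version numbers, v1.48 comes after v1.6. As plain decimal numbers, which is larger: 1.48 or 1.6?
1.6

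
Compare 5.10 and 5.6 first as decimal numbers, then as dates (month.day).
As decimals: 5.10 < 5.6. As dates: 5/10 is later than 5/6 (day 10 > day 6).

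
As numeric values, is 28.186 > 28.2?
False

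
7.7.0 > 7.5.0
True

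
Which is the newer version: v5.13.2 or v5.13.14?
v5.13.14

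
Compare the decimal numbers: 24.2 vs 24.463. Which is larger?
24.463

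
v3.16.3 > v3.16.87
False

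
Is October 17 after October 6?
Yes. Day 17 comes after day 6 in October — this is a date comparison, not a decimal one (the decimal 10.17 would be smaller than 10.6).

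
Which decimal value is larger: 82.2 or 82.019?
82.2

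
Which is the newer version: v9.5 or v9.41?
v9.41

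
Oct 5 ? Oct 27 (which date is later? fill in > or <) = <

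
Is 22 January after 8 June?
No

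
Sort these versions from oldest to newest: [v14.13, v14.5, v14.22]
[v14.5, v14.13, v14.22]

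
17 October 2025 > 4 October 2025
True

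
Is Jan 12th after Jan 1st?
Yes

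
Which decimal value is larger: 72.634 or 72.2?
72.634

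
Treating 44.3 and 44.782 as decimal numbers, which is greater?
44.782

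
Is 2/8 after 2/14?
No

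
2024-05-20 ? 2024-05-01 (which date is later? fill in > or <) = >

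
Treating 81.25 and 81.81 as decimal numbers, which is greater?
81.81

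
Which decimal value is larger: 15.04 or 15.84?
15.84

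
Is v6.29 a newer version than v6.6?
Yes. Version numbers are compared segment by segment as integers, not as decimals: minor version 29 > 6, so v6.29 > v6.6 (even though the decimal 6.29 < 6.6).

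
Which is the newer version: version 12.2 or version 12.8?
version 12.8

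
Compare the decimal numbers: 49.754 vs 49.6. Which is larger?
49.754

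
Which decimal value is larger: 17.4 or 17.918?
17.918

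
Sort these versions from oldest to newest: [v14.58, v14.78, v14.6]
[v14.6, v14.58, v14.78]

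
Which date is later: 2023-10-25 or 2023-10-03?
2023-10-25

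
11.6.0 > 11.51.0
False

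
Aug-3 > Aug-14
False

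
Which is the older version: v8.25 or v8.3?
v8.3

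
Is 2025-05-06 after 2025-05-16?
No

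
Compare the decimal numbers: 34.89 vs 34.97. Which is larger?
34.97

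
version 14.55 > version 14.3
True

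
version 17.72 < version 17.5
False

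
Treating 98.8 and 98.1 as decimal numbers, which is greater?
98.8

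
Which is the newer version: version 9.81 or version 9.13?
version 9.81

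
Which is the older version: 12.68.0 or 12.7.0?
12.7.0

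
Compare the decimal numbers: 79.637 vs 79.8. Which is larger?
79.8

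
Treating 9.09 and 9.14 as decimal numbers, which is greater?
9.14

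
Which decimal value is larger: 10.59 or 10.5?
10.59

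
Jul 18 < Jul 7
False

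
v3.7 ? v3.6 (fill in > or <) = >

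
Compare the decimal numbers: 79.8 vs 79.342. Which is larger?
79.8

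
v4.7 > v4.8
False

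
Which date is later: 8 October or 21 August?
8 October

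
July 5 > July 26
False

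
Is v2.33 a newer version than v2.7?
Yes. Version numbers are compared segment by segment as integers, not as decimals: minor version 33 > 7, so v2.33 > v2.7 (even though the decimal 2.33 < 2.7).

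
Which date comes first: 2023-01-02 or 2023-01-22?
2023-01-02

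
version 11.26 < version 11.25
False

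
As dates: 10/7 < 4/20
False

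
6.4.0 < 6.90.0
True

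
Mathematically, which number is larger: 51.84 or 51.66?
51.84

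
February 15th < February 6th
False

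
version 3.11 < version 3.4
False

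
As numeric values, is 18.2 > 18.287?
False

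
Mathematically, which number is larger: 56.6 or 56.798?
56.798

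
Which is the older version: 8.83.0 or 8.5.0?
8.5.0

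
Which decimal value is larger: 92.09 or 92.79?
92.79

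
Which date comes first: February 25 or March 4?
February 25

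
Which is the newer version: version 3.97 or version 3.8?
version 3.97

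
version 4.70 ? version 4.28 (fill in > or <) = >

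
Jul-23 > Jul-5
True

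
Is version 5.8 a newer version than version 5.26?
No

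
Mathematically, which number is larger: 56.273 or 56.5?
56.5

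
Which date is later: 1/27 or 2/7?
2/7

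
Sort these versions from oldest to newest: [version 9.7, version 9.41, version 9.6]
[version 9.6, version 9.7, version 9.41]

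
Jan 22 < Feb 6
True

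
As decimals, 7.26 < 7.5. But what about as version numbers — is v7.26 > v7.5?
True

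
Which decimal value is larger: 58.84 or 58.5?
58.84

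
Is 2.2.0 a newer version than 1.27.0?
Yes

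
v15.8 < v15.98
True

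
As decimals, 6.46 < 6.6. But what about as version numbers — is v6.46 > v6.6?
True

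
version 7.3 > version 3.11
True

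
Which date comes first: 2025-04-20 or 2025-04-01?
2025-04-01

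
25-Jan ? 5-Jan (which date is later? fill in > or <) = >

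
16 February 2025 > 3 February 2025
True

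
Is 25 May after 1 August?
No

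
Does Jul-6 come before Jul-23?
Yes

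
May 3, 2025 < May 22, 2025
True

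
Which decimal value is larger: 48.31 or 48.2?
48.31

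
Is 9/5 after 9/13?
No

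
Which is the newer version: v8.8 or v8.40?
v8.40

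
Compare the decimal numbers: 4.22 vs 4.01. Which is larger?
4.22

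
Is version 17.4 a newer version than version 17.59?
No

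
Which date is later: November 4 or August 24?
November 4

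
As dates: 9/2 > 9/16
False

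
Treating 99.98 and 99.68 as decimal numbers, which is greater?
99.98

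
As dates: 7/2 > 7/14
False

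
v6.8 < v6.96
True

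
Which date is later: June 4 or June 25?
June 25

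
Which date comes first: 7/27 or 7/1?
7/1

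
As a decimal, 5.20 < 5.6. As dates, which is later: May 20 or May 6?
May 20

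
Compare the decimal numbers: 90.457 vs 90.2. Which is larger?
90.457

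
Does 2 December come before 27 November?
No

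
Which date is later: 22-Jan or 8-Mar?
8-Mar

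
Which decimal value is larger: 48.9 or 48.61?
48.9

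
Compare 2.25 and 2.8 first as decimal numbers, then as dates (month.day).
As decimals: 2.25 < 2.8. As dates: 2/25 is later than 2/8 (day 25 > day 8).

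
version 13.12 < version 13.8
False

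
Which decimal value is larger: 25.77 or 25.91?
25.91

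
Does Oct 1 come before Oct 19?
Yes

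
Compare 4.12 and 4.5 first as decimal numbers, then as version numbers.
As decimals: 4.12 < 4.5. As versions: v4.12 > v4.5 (minor version 12 > 5).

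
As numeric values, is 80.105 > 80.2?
False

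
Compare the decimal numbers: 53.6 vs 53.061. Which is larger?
53.6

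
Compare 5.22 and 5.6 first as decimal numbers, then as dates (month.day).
As decimals: 5.22 < 5.6. As dates: 5/22 is later than 5/6 (day 22 > day 6).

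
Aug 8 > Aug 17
False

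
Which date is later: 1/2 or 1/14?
1/14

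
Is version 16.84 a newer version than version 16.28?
Yes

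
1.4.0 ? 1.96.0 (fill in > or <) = <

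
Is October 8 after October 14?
No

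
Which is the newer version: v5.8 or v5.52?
v5.52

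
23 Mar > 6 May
False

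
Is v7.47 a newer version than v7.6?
Yes. Version numbers are compared segment by segment as integers, not as decimals: minor version 47 > 6, so v7.47 > v7.6 (even though the decimal 7.47 < 7.6).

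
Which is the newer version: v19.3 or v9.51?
v19.3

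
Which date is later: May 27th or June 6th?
June 6th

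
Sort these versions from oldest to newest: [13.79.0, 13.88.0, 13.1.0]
[13.1.0, 13.79.0, 13.88.0]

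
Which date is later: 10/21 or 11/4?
11/4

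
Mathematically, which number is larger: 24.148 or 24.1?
24.148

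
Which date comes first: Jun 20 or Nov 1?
Jun 20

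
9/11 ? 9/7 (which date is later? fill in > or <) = >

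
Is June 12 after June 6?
Yes. Day 12 comes after day 6 in June — this is a date comparison, not a decimal one (the decimal 6.12 would be smaller than 6.6).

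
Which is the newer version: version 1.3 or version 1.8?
version 1.8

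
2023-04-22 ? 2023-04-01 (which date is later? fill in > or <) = >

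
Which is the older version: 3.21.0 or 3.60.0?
3.21.0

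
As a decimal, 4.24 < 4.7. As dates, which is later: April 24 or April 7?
April 24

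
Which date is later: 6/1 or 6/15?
6/15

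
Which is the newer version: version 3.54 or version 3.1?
version 3.54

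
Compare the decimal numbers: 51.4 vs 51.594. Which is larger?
51.594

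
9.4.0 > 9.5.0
False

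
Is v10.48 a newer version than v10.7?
Yes. Version numbers are compared segment by segment as integers, not as decimals: minor version 48 > 7, so v10.48 > v10.7 (even though the decimal 10.48 < 10.7).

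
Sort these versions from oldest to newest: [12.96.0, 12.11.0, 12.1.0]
[12.1.0, 12.11.0, 12.96.0]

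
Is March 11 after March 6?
Yes. Day 11 comes after day 6 in March — this is a date comparison, not a decimal one (the decimal 3.11 would be smaller than 3.6).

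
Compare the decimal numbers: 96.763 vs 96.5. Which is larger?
96.763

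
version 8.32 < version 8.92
True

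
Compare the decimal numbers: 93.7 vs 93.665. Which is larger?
93.7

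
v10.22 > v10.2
True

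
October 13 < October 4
False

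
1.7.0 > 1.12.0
False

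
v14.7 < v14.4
False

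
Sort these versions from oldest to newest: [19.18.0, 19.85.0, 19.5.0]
[19.5.0, 19.18.0, 19.85.0]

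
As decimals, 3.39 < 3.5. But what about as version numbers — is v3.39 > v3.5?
True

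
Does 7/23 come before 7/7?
No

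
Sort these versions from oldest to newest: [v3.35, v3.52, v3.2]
[v3.2, v3.35, v3.52]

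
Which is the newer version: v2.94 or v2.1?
v2.94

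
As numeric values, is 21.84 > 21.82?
True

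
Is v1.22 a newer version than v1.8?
Yes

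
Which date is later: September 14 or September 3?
September 14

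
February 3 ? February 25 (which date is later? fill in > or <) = <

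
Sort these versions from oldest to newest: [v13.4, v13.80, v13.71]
[v13.4, v13.71, v13.80]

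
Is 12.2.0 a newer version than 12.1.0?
Yes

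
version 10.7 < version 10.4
False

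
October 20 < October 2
False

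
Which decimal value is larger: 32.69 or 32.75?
32.75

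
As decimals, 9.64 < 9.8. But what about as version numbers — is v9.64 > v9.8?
True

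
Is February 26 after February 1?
Yes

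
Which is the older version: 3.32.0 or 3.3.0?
3.3.0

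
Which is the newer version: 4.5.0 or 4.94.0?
4.94.0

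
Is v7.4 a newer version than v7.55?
No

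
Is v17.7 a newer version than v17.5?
Yes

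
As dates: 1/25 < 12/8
True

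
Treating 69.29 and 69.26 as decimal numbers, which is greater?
69.29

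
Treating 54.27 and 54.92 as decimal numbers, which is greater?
54.92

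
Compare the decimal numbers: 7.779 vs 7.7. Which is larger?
7.779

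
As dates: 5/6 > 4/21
True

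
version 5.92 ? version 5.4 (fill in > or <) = >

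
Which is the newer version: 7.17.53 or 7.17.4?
7.17.53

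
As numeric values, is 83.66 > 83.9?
False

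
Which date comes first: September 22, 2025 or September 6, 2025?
September 6, 2025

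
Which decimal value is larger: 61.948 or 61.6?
61.948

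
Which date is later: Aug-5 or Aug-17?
Aug-17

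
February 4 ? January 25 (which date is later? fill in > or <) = >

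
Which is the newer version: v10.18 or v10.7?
v10.18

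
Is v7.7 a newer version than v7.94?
No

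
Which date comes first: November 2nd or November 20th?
November 2nd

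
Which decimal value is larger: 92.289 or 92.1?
92.289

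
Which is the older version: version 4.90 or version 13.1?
version 4.90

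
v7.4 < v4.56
False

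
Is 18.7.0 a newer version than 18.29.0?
No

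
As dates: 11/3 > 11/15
False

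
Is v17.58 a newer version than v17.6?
Yes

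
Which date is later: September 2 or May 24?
September 2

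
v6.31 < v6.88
True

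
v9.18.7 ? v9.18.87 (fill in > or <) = <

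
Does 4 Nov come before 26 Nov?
Yes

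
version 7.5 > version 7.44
False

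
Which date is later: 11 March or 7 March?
11 March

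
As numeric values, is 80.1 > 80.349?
False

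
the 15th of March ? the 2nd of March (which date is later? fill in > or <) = >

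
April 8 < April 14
True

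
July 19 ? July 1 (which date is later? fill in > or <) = >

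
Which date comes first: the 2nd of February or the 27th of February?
the 2nd of February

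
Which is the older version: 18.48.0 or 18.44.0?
18.44.0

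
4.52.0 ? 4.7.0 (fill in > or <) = >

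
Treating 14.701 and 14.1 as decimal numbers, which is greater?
14.701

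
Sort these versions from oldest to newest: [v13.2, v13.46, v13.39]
[v13.2, v13.39, v13.46]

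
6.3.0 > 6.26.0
False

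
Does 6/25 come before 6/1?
No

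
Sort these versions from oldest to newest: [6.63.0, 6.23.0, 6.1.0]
[6.1.0, 6.23.0, 6.63.0]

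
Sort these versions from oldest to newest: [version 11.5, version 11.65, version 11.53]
[version 11.5, version 11.53, version 11.65]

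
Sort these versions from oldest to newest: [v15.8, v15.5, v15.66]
[v15.5, v15.8, v15.66]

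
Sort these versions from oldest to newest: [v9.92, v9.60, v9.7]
[v9.7, v9.60, v9.92]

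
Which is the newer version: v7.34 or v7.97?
v7.97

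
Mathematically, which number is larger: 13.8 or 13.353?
13.8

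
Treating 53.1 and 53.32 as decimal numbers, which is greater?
53.32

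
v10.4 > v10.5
False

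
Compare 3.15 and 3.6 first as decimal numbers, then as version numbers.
As decimals: 3.15 < 3.6. As versions: v3.15 > v3.6 (minor version 15 > 6).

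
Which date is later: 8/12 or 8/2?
8/12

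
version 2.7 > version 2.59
False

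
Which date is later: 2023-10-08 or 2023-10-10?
2023-10-10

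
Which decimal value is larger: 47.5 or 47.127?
47.5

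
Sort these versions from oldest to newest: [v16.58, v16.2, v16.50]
[v16.2, v16.50, v16.58]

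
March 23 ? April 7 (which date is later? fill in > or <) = <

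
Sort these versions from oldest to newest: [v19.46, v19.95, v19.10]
[v19.10, v19.46, v19.95]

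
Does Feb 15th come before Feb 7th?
No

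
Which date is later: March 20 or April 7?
April 7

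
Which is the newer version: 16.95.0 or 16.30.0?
16.95.0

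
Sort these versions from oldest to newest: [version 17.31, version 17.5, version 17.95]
[version 17.5, version 17.31, version 17.95]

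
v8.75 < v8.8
False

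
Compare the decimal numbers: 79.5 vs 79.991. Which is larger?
79.991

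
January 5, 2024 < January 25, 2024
True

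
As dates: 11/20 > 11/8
True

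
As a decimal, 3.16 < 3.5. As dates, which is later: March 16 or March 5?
March 16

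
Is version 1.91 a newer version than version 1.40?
Yes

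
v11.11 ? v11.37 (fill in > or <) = <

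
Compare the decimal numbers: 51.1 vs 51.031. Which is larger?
51.1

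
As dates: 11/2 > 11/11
False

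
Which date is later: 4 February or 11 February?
11 February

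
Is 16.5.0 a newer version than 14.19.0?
Yes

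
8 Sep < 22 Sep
True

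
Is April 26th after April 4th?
Yes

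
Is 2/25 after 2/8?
Yes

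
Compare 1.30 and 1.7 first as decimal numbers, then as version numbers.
As decimals: 1.30 < 1.7. As versions: v1.30 > v1.7 (minor version 30 > 7).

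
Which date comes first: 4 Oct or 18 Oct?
4 Oct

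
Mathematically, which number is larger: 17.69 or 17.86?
17.86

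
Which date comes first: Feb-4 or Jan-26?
Jan-26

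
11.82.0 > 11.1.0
True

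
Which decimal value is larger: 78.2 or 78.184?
78.2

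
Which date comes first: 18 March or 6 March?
6 March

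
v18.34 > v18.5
True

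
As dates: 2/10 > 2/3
True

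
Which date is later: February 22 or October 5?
October 5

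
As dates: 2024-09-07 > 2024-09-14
False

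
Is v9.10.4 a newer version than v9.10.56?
No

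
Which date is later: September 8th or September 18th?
September 18th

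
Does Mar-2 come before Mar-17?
Yes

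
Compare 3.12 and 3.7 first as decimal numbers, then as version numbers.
As decimals: 3.12 < 3.7. As versions: v3.12 > v3.7 (minor version 12 > 7).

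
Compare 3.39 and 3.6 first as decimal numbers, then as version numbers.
As decimals: 3.39 < 3.6. As versions: v3.39 > v3.6 (minor version 39 > 6).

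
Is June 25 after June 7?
Yes. Day 25 comes after day 7 in June — this is a date comparison, not a decimal one (the decimal 6.25 would be smaller than 6.7).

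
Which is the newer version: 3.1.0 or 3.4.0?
3.4.0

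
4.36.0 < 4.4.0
False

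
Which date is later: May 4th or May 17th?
May 17th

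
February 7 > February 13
False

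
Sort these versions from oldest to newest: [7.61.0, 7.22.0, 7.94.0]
[7.22.0, 7.61.0, 7.94.0]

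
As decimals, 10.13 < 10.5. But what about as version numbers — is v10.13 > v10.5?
True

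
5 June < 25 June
True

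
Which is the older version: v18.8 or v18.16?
v18.8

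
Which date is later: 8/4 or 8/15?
8/15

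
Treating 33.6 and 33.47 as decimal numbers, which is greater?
33.6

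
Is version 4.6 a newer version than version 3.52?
Yes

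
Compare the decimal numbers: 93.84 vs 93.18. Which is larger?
93.84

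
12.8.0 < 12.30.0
True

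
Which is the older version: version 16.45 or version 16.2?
version 16.2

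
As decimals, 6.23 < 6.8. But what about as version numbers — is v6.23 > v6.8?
True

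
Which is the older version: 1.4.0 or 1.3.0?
1.3.0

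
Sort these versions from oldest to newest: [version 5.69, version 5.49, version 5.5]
[version 5.5, version 5.49, version 5.69]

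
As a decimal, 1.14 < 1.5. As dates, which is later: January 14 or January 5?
January 14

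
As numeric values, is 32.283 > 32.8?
False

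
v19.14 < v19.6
False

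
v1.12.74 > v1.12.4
True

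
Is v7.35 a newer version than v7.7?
Yes. Version numbers are compared segment by segment as integers, not as decimals: minor version 35 > 7, so v7.35 > v7.7 (even though the decimal 7.35 < 7.7).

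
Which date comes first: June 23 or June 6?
June 6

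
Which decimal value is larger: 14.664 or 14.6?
14.664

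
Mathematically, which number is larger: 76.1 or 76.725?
76.725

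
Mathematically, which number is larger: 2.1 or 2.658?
2.658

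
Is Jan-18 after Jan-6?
Yes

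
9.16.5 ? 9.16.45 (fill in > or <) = <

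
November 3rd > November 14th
False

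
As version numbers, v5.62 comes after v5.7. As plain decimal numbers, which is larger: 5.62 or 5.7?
5.7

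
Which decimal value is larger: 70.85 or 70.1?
70.85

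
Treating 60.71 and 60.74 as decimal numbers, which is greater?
60.74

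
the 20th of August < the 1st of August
False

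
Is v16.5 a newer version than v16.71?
No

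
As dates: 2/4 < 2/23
True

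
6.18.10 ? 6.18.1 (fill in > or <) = >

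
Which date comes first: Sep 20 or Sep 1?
Sep 1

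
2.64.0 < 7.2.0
True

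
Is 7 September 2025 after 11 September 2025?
No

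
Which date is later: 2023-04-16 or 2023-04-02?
2023-04-16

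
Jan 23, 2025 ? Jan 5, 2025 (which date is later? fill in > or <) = >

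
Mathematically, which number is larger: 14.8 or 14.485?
14.8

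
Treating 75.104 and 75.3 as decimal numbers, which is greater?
75.3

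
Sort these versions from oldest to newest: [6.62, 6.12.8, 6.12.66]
[6.12.8, 6.12.66, 6.62]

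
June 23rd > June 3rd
True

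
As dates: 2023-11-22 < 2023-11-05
False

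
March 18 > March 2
True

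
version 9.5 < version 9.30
True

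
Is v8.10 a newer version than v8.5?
Yes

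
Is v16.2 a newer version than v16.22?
No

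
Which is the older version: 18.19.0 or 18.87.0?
18.19.0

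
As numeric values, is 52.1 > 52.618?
False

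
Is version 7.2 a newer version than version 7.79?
No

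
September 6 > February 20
True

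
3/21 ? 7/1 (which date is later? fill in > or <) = <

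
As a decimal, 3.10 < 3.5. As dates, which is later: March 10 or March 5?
March 10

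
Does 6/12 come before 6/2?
No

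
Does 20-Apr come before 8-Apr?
No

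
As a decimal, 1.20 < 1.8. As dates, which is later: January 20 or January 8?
January 20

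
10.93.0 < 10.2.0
False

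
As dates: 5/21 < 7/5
True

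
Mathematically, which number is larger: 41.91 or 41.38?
41.91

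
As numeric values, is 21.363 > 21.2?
True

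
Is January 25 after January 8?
Yes. Day 25 comes after day 8 in January — this is a date comparison, not a decimal one (the decimal 1.25 would be smaller than 1.8).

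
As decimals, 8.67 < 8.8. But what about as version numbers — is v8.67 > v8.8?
True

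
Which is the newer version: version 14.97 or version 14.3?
version 14.97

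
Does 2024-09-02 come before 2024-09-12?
Yes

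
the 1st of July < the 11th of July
True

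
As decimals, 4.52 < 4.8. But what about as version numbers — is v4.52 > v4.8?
True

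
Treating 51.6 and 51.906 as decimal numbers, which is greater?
51.906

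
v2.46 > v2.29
True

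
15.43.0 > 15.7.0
True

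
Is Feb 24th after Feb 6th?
Yes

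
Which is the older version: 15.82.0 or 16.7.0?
15.82.0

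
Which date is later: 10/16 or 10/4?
10/16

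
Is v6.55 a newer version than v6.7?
Yes. Version numbers are compared segment by segment as integers, not as decimals: minor version 55 > 7, so v6.55 > v6.7 (even though the decimal 6.55 < 6.7).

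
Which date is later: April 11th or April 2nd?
April 11th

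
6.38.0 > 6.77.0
False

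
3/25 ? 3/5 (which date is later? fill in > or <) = >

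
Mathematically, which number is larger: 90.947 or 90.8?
90.947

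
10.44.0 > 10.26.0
True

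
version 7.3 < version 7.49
True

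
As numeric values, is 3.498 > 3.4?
True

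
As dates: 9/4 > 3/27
True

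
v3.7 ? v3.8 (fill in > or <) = <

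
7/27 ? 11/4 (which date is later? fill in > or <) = <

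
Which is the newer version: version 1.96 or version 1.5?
version 1.96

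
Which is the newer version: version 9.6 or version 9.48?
version 9.48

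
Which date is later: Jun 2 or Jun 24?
Jun 24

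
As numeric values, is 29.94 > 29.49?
True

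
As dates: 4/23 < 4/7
False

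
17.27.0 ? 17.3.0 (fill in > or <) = >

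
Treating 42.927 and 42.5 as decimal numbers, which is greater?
42.927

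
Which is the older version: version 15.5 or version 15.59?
version 15.5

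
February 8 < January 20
False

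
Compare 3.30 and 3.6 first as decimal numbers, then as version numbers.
As decimals: 3.30 < 3.6. As versions: v3.30 > v3.6 (minor version 30 > 6).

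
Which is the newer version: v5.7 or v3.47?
v5.7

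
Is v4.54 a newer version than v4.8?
Yes. Version numbers are compared segment by segment as integers, not as decimals: minor version 54 > 8, so v4.54 > v4.8 (even though the decimal 4.54 < 4.8).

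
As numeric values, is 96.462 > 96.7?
False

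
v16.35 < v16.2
False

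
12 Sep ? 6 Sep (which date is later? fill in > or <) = >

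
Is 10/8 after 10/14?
No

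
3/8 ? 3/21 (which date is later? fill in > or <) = <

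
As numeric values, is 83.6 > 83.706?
False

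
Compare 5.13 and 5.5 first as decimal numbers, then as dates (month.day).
As decimals: 5.13 < 5.5. As dates: 5/13 is later than 5/5 (day 13 > day 5).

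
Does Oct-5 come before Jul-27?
No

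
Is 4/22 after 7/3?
No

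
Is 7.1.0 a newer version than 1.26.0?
Yes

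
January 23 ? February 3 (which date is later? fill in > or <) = <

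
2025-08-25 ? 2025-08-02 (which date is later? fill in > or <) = >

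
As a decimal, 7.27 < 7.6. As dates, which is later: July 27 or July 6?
July 27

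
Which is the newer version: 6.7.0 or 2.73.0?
6.7.0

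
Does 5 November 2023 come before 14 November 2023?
Yes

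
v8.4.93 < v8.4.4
False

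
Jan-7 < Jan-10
True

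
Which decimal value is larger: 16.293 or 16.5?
16.5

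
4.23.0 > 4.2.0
True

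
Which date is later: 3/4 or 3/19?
3/19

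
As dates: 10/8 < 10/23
True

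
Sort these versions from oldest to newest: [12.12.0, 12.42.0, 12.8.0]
[12.8.0, 12.12.0, 12.42.0]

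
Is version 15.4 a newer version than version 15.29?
No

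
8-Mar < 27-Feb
False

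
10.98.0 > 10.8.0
True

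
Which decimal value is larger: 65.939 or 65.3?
65.939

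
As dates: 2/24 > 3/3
False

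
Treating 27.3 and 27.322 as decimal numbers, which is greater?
27.322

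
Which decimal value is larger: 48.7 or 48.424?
48.7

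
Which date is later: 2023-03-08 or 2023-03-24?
2023-03-24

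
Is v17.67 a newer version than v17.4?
Yes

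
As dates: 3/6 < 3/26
True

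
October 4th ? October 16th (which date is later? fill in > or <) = <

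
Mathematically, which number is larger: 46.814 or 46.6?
46.814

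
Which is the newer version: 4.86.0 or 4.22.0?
4.86.0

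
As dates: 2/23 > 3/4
False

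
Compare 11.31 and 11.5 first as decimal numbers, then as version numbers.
As decimals: 11.31 < 11.5. As versions: v11.31 > v11.5 (minor version 31 > 5).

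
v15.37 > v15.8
True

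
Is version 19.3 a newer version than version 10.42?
Yes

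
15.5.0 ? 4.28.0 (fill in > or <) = >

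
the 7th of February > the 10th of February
False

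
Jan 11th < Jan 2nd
False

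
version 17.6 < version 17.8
True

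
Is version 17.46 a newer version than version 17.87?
No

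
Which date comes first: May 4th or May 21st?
May 4th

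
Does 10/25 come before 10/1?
No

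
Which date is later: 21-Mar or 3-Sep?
3-Sep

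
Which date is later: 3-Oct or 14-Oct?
14-Oct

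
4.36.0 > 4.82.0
False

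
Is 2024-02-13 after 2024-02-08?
Yes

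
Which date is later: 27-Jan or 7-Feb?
7-Feb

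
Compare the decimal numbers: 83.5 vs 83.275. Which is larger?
83.5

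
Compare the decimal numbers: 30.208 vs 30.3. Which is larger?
30.3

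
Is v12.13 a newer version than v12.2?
Yes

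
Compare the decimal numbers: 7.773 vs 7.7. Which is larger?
7.773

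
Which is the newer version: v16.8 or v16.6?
v16.8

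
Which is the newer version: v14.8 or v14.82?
v14.82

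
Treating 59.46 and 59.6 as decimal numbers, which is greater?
59.6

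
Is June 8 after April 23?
Yes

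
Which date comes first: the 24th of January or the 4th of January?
the 4th of January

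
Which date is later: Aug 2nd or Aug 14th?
Aug 14th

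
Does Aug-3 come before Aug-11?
Yes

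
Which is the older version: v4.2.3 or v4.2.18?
v4.2.3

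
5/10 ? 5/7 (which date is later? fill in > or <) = >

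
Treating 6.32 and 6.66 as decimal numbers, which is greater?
6.66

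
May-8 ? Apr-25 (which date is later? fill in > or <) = >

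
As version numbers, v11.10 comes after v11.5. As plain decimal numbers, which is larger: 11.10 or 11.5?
11.5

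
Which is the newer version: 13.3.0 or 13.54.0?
13.54.0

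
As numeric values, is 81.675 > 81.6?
True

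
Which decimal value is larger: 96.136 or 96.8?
96.8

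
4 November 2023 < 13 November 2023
True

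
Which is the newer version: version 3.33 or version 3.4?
version 3.33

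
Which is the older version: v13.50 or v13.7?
v13.7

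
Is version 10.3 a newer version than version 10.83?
No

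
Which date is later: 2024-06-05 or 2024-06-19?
2024-06-19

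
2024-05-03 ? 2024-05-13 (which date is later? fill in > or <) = <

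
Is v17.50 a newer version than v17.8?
Yes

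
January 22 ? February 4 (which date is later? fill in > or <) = <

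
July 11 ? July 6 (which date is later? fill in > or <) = >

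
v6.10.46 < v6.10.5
False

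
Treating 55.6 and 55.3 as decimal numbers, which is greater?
55.6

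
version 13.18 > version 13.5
True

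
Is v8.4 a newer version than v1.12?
Yes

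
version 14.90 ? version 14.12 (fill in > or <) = >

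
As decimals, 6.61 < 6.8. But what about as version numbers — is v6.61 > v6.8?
True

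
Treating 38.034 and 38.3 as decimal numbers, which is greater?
38.3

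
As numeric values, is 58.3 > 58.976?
False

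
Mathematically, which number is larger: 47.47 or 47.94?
47.94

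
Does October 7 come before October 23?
Yes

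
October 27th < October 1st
False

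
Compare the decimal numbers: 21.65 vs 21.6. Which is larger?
21.65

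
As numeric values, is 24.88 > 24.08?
True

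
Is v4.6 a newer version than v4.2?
Yes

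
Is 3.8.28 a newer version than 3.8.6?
Yes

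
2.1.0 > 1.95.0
True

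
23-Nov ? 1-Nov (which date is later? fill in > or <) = >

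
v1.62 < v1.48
False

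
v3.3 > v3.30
False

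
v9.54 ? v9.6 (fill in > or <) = >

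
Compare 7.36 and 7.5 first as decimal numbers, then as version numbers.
As decimals: 7.36 < 7.5. As versions: v7.36 > v7.5 (minor version 36 > 5).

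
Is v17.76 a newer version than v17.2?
Yes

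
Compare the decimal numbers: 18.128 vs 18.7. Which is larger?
18.7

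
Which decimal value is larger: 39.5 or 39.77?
39.77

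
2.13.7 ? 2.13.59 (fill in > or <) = <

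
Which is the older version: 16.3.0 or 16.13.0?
16.3.0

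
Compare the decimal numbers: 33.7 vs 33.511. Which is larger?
33.7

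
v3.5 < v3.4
False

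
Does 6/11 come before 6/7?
No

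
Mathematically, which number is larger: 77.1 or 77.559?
77.559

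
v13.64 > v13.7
True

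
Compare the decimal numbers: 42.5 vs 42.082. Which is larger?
42.5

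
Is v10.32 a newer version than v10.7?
Yes. Version numbers are compared segment by segment as integers, not as decimals: minor version 32 > 7, so v10.32 > v10.7 (even though the decimal 10.32 < 10.7).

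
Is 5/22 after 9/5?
No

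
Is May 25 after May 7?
Yes. Day 25 comes after day 7 in May — this is a date comparison, not a decimal one (the decimal 5.25 would be smaller than 5.7).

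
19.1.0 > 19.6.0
False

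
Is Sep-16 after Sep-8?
Yes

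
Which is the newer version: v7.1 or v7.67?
v7.67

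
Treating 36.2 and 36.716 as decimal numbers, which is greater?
36.716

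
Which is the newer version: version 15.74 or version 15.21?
version 15.74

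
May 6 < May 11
True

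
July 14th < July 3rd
False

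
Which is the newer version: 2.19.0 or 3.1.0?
3.1.0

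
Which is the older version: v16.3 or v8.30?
v8.30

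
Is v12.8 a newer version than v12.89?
No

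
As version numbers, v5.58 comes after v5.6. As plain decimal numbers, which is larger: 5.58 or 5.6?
5.6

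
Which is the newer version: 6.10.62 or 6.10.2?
6.10.62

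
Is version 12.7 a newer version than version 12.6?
Yes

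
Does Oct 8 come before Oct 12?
Yes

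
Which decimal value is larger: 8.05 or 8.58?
8.58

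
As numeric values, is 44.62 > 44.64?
False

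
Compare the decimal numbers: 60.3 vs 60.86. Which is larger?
60.86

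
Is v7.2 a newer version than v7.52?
No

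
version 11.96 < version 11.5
False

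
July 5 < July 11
True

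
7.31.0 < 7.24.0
False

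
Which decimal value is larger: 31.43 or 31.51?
31.51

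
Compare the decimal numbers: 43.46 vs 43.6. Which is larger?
43.6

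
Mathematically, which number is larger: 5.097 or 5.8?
5.8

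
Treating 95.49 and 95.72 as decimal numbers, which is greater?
95.72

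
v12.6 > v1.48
True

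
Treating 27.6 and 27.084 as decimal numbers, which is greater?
27.6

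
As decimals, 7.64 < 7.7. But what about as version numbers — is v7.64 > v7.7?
True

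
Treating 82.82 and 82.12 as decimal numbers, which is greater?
82.82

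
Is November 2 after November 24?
No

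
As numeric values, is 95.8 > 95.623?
True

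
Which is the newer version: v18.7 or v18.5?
v18.7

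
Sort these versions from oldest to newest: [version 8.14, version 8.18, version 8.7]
[version 8.7, version 8.14, version 8.18]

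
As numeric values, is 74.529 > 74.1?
True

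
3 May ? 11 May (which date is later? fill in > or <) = <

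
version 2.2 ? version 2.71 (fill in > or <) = <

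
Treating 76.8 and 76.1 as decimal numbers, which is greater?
76.8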